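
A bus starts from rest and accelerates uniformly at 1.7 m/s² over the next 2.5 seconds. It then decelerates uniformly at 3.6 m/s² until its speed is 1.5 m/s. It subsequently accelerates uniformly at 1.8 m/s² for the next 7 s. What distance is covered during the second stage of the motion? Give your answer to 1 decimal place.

Phase 1 (accelerating): v₀ = 0 m/s, a = 1.7 m/s².
v = v₀ + at = 0 + (1.7)(2.5) = 4.25 m/s
Δx = v₀t + ½at² = 0·2.5 + 0.5·1.7·2.5² = 5.31 m

Phase 2 (decelerating): v₀ = 4.25 m/s, a = -3.6 m/s².
v = v₀ + at → t = (1.5 − 4.25) / -3.6 = 0.764 s
v² = v₀² + 2aΔx → Δx = (1.5² − 4.25²)/(2·-3.6) = 2.20 m
Distance in phase 2 = 2.20 m

2.2 m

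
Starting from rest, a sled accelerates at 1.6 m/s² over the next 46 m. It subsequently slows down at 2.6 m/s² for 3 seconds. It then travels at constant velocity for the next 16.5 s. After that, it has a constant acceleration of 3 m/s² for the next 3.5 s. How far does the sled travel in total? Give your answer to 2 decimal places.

Phase 1 (accelerating): v₀ = 0 m/s, a = 1.6 m/s².
v² = v₀² + 2aΔx = 0² + 2·1.6·46 = 147 → v = 12.1 m/s
t = (v − v₀)/a = (12.1 − 0)/1.6 = 7.58 s

Phase 2 (decelerating): v₀ = 12.1 m/s, a = -2.6 m/s².
v = v₀ + at = 12.1 + (-2.6)(3) = 4.33 m/s
Δx = v₀t + ½at² = 12.1·3 + 0.5·-2.6·3² = 24.7 m

Phase 3 (constant speed): v₀ = 4.33 m/s, a = 0 m/s².
v = v₀ + at = 4.33 + (0)(16.5) = 4.33 m/s
Δx = v₀t + ½at² = 4.33·16.5 + 0.5·0·16.5² = 71.5 m

Phase 4 (accelerating): v₀ = 4.33 m/s, a = 3 m/s².
v = v₀ + at = 4.33 + (3)(3.5) = 14.8 m/s
Δx = v₀t + ½at² = 4.33·3.5 + 0.5·3·3.5² = 33.5 m
Total distance = 46.0 + 24.7 + 71.5 + 33.5 = 176 m

175.72 m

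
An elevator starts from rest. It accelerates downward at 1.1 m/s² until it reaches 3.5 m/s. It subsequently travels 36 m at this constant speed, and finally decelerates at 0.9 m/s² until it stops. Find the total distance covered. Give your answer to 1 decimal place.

Phase 1 (accelerating): v₀ = 0 m/s, a = 1.1 m/s².
v = v₀ + at → t = (3.5 − 0) / 1.1 = 3.18 s
v² = v₀² + 2aΔx → Δx = (3.5² − 0²)/(2·1.1) = 5.57 m

Phase 2 (constant speed): v₀ = 3.50 m/s, a = 0 m/s².
Constant speed: t = d/v = 36/3.50 = 10.3 s

Phase 3 (decelerating): v₀ = 3.50 m/s, a = -0.9 m/s².
v = v₀ + at → t = (0 − 3.50) / -0.9 = 3.89 s
v² = v₀² + 2aΔx → Δx = (0² − 3.50²)/(2·-0.9) = 6.81 m
Total distance = 5.57 + 36.0 + 6.81 = 48.4 m

48.4 m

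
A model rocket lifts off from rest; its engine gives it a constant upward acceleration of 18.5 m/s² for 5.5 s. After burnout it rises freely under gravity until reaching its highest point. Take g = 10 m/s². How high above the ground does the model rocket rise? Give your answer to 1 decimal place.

797.5 m

Phase 1 (powered ascent): v₀ = 0 m/s, a = 18.5 m/s².
v = v₀ + at = 0 + (18.5)(5.5) = 102 m/s
Δx = v₀t + ½at² = 0·5.5 + 0.5·18.5·5.5² = 280 m

Phase 2 (coasting upward): v₀ = 102 m/s, a = -10 m/s².
v = v₀ + at → t = (0 − 102) / -10 = 10.2 s
v² = v₀² + 2aΔx → Δx = (0² − 102²)/(2·-10) = 518 m
Maximum height = 280 + 518 = 797 m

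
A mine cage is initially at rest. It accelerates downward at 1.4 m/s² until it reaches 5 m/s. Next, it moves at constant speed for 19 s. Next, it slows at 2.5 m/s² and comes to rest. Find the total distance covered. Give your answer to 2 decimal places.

Phase 1 (accelerating): v₀ = 0 m/s, a = 1.4 m/s².
v = v₀ + at → t = (5 − 0) / 1.4 = 3.57 s
v² = v₀² + 2aΔx → Δx = (5² − 0²)/(2·1.4) = 8.93 m

Phase 2 (constant speed): v₀ = 5.00 m/s, a = 0 m/s².
v = v₀ + at = 5.00 + (0)(19) = 5.00 m/s
Δx = v₀t + ½at² = 5.00·19 + 0.5·0·19² = 95.0 m

Phase 3 (decelerating): v₀ = 5.00 m/s, a = -2.5 m/s².
v = v₀ + at → t = (0 − 5.00) / -2.5 = 2.00 s
v² = v₀² + 2aΔx → Δx = (0² − 5.00²)/(2·-2.5) = 5.00 m
Total distance = 8.93 + 95.0 + 5.00 = 109 m

108.93 m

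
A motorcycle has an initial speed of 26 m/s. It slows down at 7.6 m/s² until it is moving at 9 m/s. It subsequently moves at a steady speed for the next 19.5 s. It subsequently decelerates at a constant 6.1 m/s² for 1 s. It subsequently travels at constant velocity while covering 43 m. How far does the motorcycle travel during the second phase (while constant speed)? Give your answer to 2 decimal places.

175.50 m

Phase 1 (decelerating): v₀ = 26.0 m/s, a = -7.6 m/s².
v = v₀ + at → t = (9 − 26.0) / -7.6 = 2.24 s
v² = v₀² + 2aΔx → Δx = (9² − 26.0²)/(2·-7.6) = 39.1 m

Phase 2 (constant speed): v₀ = 9.00 m/s, a = 0 m/s².
v = v₀ + at = 9.00 + (0)(19.5) = 9.00 m/s
Δx = v₀t + ½at² = 9.00·19.5 + 0.5·0·19.5² = 176 m
Distance in phase 2 = 176 m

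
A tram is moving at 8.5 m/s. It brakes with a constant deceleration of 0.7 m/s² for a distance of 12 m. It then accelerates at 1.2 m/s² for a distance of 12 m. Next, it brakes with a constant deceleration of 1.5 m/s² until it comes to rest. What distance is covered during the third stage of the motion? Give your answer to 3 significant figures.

28.1 m

Phase 1 (decelerating): v₀ = 8.50 m/s, a = -0.7 m/s².
v² = v₀² + 2aΔx = 8.50² + 2·-0.7·12 = 55.5 → v = 7.45 m/s
t = (v − v₀)/a = (7.45 − 8.50)/-0.7 = 1.51 s

Phase 2 (accelerating): v₀ = 7.45 m/s, a = 1.2 m/s².
v² = v₀² + 2aΔx = 7.45² + 2·1.2·12 = 84.2 → v = 9.18 m/s
t = (v − v₀)/a = (9.18 − 7.45)/1.2 = 1.44 s

Phase 3 (decelerating): v₀ = 9.18 m/s, a = -1.5 m/s².
v = v₀ + at → t = (0 − 9.18) / -1.5 = 6.12 s
v² = v₀² + 2aΔx → Δx = (0² − 9.18²)/(2·-1.5) = 28.1 m
Distance in phase 3 = 28.1 m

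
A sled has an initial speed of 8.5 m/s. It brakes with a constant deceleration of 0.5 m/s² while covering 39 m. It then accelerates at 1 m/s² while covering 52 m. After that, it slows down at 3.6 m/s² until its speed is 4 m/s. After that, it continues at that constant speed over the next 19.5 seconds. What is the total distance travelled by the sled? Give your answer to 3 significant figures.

186 m

Phase 1 (decelerating): v₀ = 8.50 m/s, a = -0.5 m/s².
v² = v₀² + 2aΔx = 8.50² + 2·-0.5·39 = 33.2 → v = 5.77 m/s
t = (v − v₀)/a = (5.77 − 8.50)/-0.5 = 5.47 s

Phase 2 (accelerating): v₀ = 5.77 m/s, a = 1 m/s².
v² = v₀² + 2aΔx = 5.77² + 2·1·52 = 137 → v = 11.7 m/s
t = (v − v₀)/a = (11.7 − 5.77)/1 = 5.95 s

Phase 3 (decelerating): v₀ = 11.7 m/s, a = -3.6 m/s².
v = v₀ + at → t = (4 − 11.7) / -3.6 = 2.14 s
v² = v₀² + 2aΔx → Δx = (4² − 11.7²)/(2·-3.6) = 16.8 m

Phase 4 (constant speed): v₀ = 4.00 m/s, a = 0 m/s².
v = v₀ + at = 4.00 + (0)(19.5) = 4.00 m/s
Δx = v₀t + ½at² = 4.00·19.5 + 0.5·0·19.5² = 78.0 m
Total distance = 39.0 + 52.0 + 16.8 + 78.0 = 186 m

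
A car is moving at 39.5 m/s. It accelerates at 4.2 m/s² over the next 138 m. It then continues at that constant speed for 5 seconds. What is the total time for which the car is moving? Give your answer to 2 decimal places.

8.01 s

Phase 1 (accelerating): v₀ = 39.5 m/s, a = 4.2 m/s².
v² = v₀² + 2aΔx = 39.5² + 2·4.2·138 = 2720 → v = 52.1 m/s
t = (v − v₀)/a = (52.1 − 39.5)/4.2 = 3.01 s

Phase 2 (constant speed): v₀ = 52.1 m/s, a = 0 m/s².
v = v₀ + at = 52.1 + (0)(5) = 52.1 m/s
Δx = v₀t + ½at² = 52.1·5 + 0.5·0·5² = 261 m
Total time = 3.01 + 5.00 = 8.01 s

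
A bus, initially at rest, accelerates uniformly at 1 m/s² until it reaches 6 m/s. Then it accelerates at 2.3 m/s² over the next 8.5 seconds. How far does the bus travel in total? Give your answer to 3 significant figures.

Phase 1 (accelerating): v₀ = 0 m/s, a = 1 m/s².
v = v₀ + at → t = (6 − 0) / 1 = 6.00 s
v² = v₀² + 2aΔx → Δx = (6² − 0²)/(2·1) = 18.0 m

Phase 2 (accelerating): v₀ = 6.00 m/s, a = 2.3 m/s².
v = v₀ + at = 6.00 + (2.3)(8.5) = 25.5 m/s
Δx = v₀t + ½at² = 6.00·8.5 + 0.5·2.3·8.5² = 134 m
Total distance = 18.0 + 134 = 152 m

152 m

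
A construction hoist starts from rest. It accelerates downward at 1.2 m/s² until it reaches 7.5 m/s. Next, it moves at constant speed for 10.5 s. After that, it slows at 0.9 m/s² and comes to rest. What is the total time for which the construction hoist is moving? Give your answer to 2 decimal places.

Phase 1 (accelerating): v₀ = 0 m/s, a = 1.2 m/s².
v = v₀ + at → t = (7.5 − 0) / 1.2 = 6.25 s
v² = v₀² + 2aΔx → Δx = (7.5² − 0²)/(2·1.2) = 23.4 m

Phase 2 (constant speed): v₀ = 7.50 m/s, a = 0 m/s².
v = v₀ + at = 7.50 + (0)(10.5) = 7.50 m/s
Δx = v₀t + ½at² = 7.50·10.5 + 0.5·0·10.5² = 78.8 m

Phase 3 (decelerating): v₀ = 7.50 m/s, a = -0.9 m/s².
v = v₀ + at → t = (0 − 7.50) / -0.9 = 8.33 s
v² = v₀² + 2aΔx → Δx = (0² − 7.50²)/(2·-0.9) = 31.2 m
Total time = 6.25 + 10.5 + 8.33 = 25.1 s

25.08 s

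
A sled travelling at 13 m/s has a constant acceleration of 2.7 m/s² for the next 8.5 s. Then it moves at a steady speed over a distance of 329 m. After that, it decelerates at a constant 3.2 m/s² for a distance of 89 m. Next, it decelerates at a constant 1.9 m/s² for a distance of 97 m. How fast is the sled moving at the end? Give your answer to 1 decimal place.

18.8 m/s

Phase 1 (accelerating): v₀ = 13.0 m/s, a = 2.7 m/s².
v = v₀ + at = 13.0 + (2.7)(8.5) = 36.0 m/s
Δx = v₀t + ½at² = 13.0·8.5 + 0.5·2.7·8.5² = 208 m

Phase 2 (constant speed): v₀ = 36.0 m/s, a = 0 m/s².
Constant speed: t = d/v = 329/36.0 = 9.15 s

Phase 3 (decelerating): v₀ = 36.0 m/s, a = -3.2 m/s².
v² = v₀² + 2aΔx = 36.0² + 2·-3.2·89 = 723 → v = 26.9 m/s
t = (v − v₀)/a = (26.9 − 36.0)/-3.2 = 2.83 s

Phase 4 (decelerating): v₀ = 26.9 m/s, a = -1.9 m/s².
v² = v₀² + 2aΔx = 26.9² + 2·-1.9·97 = 354 → v = 18.8 m/s
t = (v − v₀)/a = (18.8 − 26.9)/-1.9 = 4.24 s
Final speed = 18.8 m/s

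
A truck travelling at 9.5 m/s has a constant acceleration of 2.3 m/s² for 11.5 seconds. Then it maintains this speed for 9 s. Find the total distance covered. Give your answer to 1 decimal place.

Phase 1 (accelerating): v₀ = 9.50 m/s, a = 2.3 m/s².
v = v₀ + at = 9.50 + (2.3)(11.5) = 36.0 m/s
Δx = v₀t + ½at² = 9.50·11.5 + 0.5·2.3·11.5² = 261 m

Phase 2 (constant speed): v₀ = 36.0 m/s, a = 0 m/s².
v = v₀ + at = 36.0 + (0)(9) = 36.0 m/s
Δx = v₀t + ½at² = 36.0·9 + 0.5·0·9² = 324 m
Total distance = 261 + 324 = 585 m

584.9 m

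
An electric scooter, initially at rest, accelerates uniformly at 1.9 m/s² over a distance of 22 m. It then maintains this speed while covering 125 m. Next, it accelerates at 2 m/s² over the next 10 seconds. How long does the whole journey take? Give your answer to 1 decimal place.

Phase 1 (accelerating): v₀ = 0 m/s, a = 1.9 m/s².
v² = v₀² + 2aΔx = 0² + 2·1.9·22 = 83.6 → v = 9.14 m/s
t = (v − v₀)/a = (9.14 − 0)/1.9 = 4.81 s

Phase 2 (constant speed): v₀ = 9.14 m/s, a = 0 m/s².
Constant speed: t = d/v = 125/9.14 = 13.7 s

Phase 3 (accelerating): v₀ = 9.14 m/s, a = 2 m/s².
v = v₀ + at = 9.14 + (2)(10) = 29.1 m/s
Δx = v₀t + ½at² = 9.14·10 + 0.5·2·10² = 191 m
Total time = 4.81 + 13.7 + 10.0 = 28.5 s

28.5 s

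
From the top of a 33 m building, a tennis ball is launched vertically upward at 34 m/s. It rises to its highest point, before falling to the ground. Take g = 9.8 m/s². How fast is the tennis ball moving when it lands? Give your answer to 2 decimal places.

42.46 m/s

Phase 1 (rising): v₀ = 34.0 m/s, a = -9.8 m/s².
v = v₀ + at → t = (0 − 34.0) / -9.8 = 3.47 s
v² = v₀² + 2aΔx → Δx = (0² − 34.0²)/(2·-9.8) = 59.0 m

Phase 2 (falling): v₀ = 0 m/s, a = -9.8 m/s².
Falls 92.0 m from rest: t = √(2·92.0/9.8) = 4.33 s; v = g·t = 42.5 m/s.
Final speed = 42.5 m/s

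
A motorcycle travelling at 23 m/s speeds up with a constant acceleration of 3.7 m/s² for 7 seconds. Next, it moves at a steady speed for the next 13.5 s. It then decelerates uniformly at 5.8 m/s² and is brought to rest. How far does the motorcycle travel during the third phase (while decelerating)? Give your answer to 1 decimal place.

Phase 1 (accelerating): v₀ = 23.0 m/s, a = 3.7 m/s².
v = v₀ + at = 23.0 + (3.7)(7) = 48.9 m/s
Δx = v₀t + ½at² = 23.0·7 + 0.5·3.7·7² = 252 m

Phase 2 (constant speed): v₀ = 48.9 m/s, a = 0 m/s².
v = v₀ + at = 48.9 + (0)(13.5) = 48.9 m/s
Δx = v₀t + ½at² = 48.9·13.5 + 0.5·0·13.5² = 660 m

Phase 3 (decelerating): v₀ = 48.9 m/s, a = -5.8 m/s².
v = v₀ + at → t = (0 − 48.9) / -5.8 = 8.43 s
v² = v₀² + 2aΔx → Δx = (0² − 48.9²)/(2·-5.8) = 206 m
Distance in phase 3 = 206 m

206.1 m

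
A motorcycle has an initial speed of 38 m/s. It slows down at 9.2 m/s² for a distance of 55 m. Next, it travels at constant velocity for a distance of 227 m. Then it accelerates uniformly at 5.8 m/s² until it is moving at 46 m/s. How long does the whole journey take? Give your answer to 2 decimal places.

Phase 1 (decelerating): v₀ = 38.0 m/s, a = -9.2 m/s².
v² = v₀² + 2aΔx = 38.0² + 2·-9.2·55 = 432 → v = 20.8 m/s
t = (v − v₀)/a = (20.8 − 38.0)/-9.2 = 1.87 s

Phase 2 (constant speed): v₀ = 20.8 m/s, a = 0 m/s².
Constant speed: t = d/v = 227/20.8 = 10.9 s

Phase 3 (accelerating): v₀ = 20.8 m/s, a = 5.8 m/s².
v = v₀ + at → t = (46 − 20.8) / 5.8 = 4.35 s
v² = v₀² + 2aΔx → Δx = (46² − 20.8²)/(2·5.8) = 145 m
Total time = 1.87 + 10.9 + 4.35 = 17.1 s

17.14 s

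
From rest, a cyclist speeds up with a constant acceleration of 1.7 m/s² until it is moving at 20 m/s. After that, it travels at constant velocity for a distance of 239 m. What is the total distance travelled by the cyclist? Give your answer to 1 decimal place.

356.6 m

Phase 1 (accelerating): v₀ = 0 m/s, a = 1.7 m/s².
v = v₀ + at → t = (20 − 0) / 1.7 = 11.8 s
v² = v₀² + 2aΔx → Δx = (20² − 0²)/(2·1.7) = 118 m

Phase 2 (constant speed): v₀ = 20.0 m/s, a = 0 m/s².
Constant speed: t = d/v = 239/20.0 = 11.9 s
Total distance = 118 + 239 = 357 m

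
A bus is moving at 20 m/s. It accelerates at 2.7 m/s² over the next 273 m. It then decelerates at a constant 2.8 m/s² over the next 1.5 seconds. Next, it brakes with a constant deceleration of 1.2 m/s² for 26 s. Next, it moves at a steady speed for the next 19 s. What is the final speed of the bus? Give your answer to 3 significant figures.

Phase 1 (accelerating): v₀ = 20.0 m/s, a = 2.7 m/s².
v² = v₀² + 2aΔx = 20.0² + 2·2.7·273 = 1870 → v = 43.3 m/s
t = (v − v₀)/a = (43.3 − 20.0)/2.7 = 8.63 s

Phase 2 (decelerating): v₀ = 43.3 m/s, a = -2.8 m/s².
v = v₀ + at = 43.3 + (-2.8)(1.5) = 39.1 m/s
Δx = v₀t + ½at² = 43.3·1.5 + 0.5·-2.8·1.5² = 61.8 m

Phase 3 (decelerating): v₀ = 39.1 m/s, a = -1.2 m/s².
v = v₀ + at = 39.1 + (-1.2)(26) = 7.89 m/s
Δx = v₀t + ½at² = 39.1·26 + 0.5·-1.2·26² = 611 m

Phase 4 (constant speed): v₀ = 7.89 m/s, a = 0 m/s².
v = v₀ + at = 7.89 + (0)(19) = 7.89 m/s
Δx = v₀t + ½at² = 7.89·19 + 0.5·0·19² = 150 m
Final speed = 7.89 m/s

7.89 m/s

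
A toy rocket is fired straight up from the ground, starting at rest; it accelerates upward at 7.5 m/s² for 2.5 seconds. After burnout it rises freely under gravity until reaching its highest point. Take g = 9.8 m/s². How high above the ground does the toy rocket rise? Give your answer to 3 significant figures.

Phase 1 (powered ascent): v₀ = 0 m/s, a = 7.5 m/s².
v = v₀ + at = 0 + (7.5)(2.5) = 18.8 m/s
Δx = v₀t + ½at² = 0·2.5 + 0.5·7.5·2.5² = 23.4 m

Phase 2 (coasting upward): v₀ = 18.8 m/s, a = -9.8 m/s².
v = v₀ + at → t = (0 − 18.8) / -9.8 = 1.91 s
v² = v₀² + 2aΔx → Δx = (0² − 18.8²)/(2·-9.8) = 17.9 m
Maximum height = 23.4 + 17.9 = 41.4 m

41.4 m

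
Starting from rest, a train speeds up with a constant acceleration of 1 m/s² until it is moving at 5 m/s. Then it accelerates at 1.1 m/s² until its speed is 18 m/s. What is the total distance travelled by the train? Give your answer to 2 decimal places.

148.41 m

Phase 1 (accelerating): v₀ = 0 m/s, a = 1 m/s².
v = v₀ + at → t = (5 − 0) / 1 = 5.00 s
v² = v₀² + 2aΔx → Δx = (5² − 0²)/(2·1) = 12.5 m

Phase 2 (accelerating): v₀ = 5.00 m/s, a = 1.1 m/s².
v = v₀ + at → t = (18 − 5.00) / 1.1 = 11.8 s
v² = v₀² + 2aΔx → Δx = (18² − 5.00²)/(2·1.1) = 136 m
Total distance = 12.5 + 136 = 148 m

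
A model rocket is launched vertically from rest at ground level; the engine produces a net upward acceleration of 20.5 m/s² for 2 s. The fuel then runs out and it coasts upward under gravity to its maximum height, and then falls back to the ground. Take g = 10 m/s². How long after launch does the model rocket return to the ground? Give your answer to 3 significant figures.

Phase 1 (powered ascent): v₀ = 0 m/s, a = 20.5 m/s².
v = v₀ + at = 0 + (20.5)(2) = 41.0 m/s
Δx = v₀t + ½at² = 0·2 + 0.5·20.5·2² = 41.0 m

Phase 2 (coasting upward): v₀ = 41.0 m/s, a = -10 m/s².
v = v₀ + at → t = (0 − 41.0) / -10 = 4.10 s
v² = v₀² + 2aΔx → Δx = (0² − 41.0²)/(2·-10) = 84.0 m

Phase 3 (free fall): v₀ = 0 m/s, a = -10 m/s².
Falls 125 m from rest: t = √(2·125/10) = 5.00 s; v = g·t = 50.0 m/s.
Total time = 2.00 + 4.10 + 5.00 = 11.1 s

11.1 s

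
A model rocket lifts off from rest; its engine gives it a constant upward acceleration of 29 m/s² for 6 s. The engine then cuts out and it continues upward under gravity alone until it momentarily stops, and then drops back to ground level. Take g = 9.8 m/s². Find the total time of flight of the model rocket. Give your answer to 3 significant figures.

Phase 1 (powered ascent): v₀ = 0 m/s, a = 29 m/s².
v = v₀ + at = 0 + (29)(6) = 174 m/s
Δx = v₀t + ½at² = 0·6 + 0.5·29·6² = 522 m

Phase 2 (coasting upward): v₀ = 174 m/s, a = -9.8 m/s².
v = v₀ + at → t = (0 − 174) / -9.8 = 17.8 s
v² = v₀² + 2aΔx → Δx = (0² − 174²)/(2·-9.8) = 1540 m

Phase 3 (free fall): v₀ = 0 m/s, a = -9.8 m/s².
Falls 2070 m from rest: t = √(2·2070/9.8) = 20.5 s; v = g·t = 201 m/s.
Total time = 6.00 + 17.8 + 20.5 = 44.3 s

44.3 s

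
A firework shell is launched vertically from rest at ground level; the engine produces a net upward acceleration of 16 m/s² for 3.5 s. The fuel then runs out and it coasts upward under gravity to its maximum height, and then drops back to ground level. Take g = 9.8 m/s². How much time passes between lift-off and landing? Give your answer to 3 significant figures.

16.5 s

Phase 1 (powered ascent): v₀ = 0 m/s, a = 16 m/s².
v = v₀ + at = 0 + (16)(3.5) = 56.0 m/s
Δx = v₀t + ½at² = 0·3.5 + 0.5·16·3.5² = 98.0 m

Phase 2 (coasting upward): v₀ = 56.0 m/s, a = -9.8 m/s².
v = v₀ + at → t = (0 − 56.0) / -9.8 = 5.71 s
v² = v₀² + 2aΔx → Δx = (0² − 56.0²)/(2·-9.8) = 160 m

Phase 3 (free fall): v₀ = 0 m/s, a = -9.8 m/s².
Falls 258 m from rest: t = √(2·258/9.8) = 7.26 s; v = g·t = 71.1 m/s.
Total time = 3.50 + 5.71 + 7.26 = 16.5 s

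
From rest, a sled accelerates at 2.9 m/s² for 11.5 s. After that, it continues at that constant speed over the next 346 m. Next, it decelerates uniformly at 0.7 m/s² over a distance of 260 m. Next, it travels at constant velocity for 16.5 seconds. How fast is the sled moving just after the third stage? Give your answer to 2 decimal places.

Phase 1 (accelerating): v₀ = 0 m/s, a = 2.9 m/s².
v = v₀ + at = 0 + (2.9)(11.5) = 33.4 m/s
Δx = v₀t + ½at² = 0·11.5 + 0.5·2.9·11.5² = 192 m

Phase 2 (constant speed): v₀ = 33.4 m/s, a = 0 m/s².
Constant speed: t = d/v = 346/33.4 = 10.4 s

Phase 3 (decelerating): v₀ = 33.4 m/s, a = -0.7 m/s².
v² = v₀² + 2aΔx = 33.4² + 2·-0.7·260 = 748 → v = 27.4 m/s
t = (v − v₀)/a = (27.4 − 33.4)/-0.7 = 8.57 s
Speed at end of phase 3 = 27.4 m/s

27.35 m/s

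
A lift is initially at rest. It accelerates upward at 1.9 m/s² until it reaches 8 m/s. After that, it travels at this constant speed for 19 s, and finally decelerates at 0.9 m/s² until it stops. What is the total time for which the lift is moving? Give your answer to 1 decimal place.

32.1 s

Phase 1 (accelerating): v₀ = 0 m/s, a = 1.9 m/s².
v = v₀ + at → t = (8 − 0) / 1.9 = 4.21 s
v² = v₀² + 2aΔx → Δx = (8² − 0²)/(2·1.9) = 16.8 m

Phase 2 (constant speed): v₀ = 8.00 m/s, a = 0 m/s².
v = v₀ + at = 8.00 + (0)(19) = 8.00 m/s
Δx = v₀t + ½at² = 8.00·19 + 0.5·0·19² = 152 m

Phase 3 (decelerating): v₀ = 8.00 m/s, a = -0.9 m/s².
v = v₀ + at → t = (0 − 8.00) / -0.9 = 8.89 s
v² = v₀² + 2aΔx → Δx = (0² − 8.00²)/(2·-0.9) = 35.6 m
Total time = 4.21 + 19.0 + 8.89 = 32.1 s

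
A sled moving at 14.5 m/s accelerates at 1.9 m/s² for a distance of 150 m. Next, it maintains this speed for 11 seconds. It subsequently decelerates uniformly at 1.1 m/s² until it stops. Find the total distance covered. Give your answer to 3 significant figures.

Phase 1 (accelerating): v₀ = 14.5 m/s, a = 1.9 m/s².
v² = v₀² + 2aΔx = 14.5² + 2·1.9·150 = 780 → v = 27.9 m/s
t = (v − v₀)/a = (27.9 − 14.5)/1.9 = 7.07 s

Phase 2 (constant speed): v₀ = 27.9 m/s, a = 0 m/s².
v = v₀ + at = 27.9 + (0)(11) = 27.9 m/s
Δx = v₀t + ½at² = 27.9·11 + 0.5·0·11² = 307 m

Phase 3 (decelerating): v₀ = 27.9 m/s, a = -1.1 m/s².
v = v₀ + at → t = (0 − 27.9) / -1.1 = 25.4 s
v² = v₀² + 2aΔx → Δx = (0² − 27.9²)/(2·-1.1) = 355 m
Total distance = 150 + 307 + 355 = 812 m

812 m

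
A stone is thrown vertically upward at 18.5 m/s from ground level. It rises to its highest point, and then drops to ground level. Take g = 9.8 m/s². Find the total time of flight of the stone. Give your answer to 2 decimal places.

3.78 s

Phase 1 (rising): v₀ = 18.5 m/s, a = -9.8 m/s².
v = v₀ + at → t = (0 − 18.5) / -9.8 = 1.89 s
v² = v₀² + 2aΔx → Δx = (0² − 18.5²)/(2·-9.8) = 17.5 m

Phase 2 (falling): v₀ = 0 m/s, a = -9.8 m/s².
Falls 17.5 m from rest: t = √(2·17.5/9.8) = 1.89 s; v = g·t = 18.5 m/s.
Total time = 1.89 + 1.89 = 3.78 s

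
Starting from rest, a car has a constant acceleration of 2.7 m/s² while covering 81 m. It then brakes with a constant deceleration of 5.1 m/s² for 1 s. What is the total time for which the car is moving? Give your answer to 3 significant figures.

Phase 1 (accelerating): v₀ = 0 m/s, a = 2.7 m/s².
v² = v₀² + 2aΔx = 0² + 2·2.7·81 = 437 → v = 20.9 m/s
t = (v − v₀)/a = (20.9 − 0)/2.7 = 7.75 s

Phase 2 (decelerating): v₀ = 20.9 m/s, a = -5.1 m/s².
v = v₀ + at = 20.9 + (-5.1)(1) = 15.8 m/s
Δx = v₀t + ½at² = 20.9·1 + 0.5·-5.1·1² = 18.4 m
Total time = 7.75 + 1.00 = 8.75 s

8.75 s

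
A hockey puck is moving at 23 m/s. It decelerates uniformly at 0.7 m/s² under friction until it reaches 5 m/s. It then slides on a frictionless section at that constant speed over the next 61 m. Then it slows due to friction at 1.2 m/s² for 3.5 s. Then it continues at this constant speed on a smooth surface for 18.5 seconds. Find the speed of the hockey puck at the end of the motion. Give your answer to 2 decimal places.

0.80 m/s

Phase 1 (decelerating): v₀ = 23.0 m/s, a = -0.7 m/s².
v = v₀ + at → t = (5 − 23.0) / -0.7 = 25.7 s
v² = v₀² + 2aΔx → Δx = (5² − 23.0²)/(2·-0.7) = 360 m

Phase 2 (constant speed): v₀ = 5.00 m/s, a = 0 m/s².
Constant speed: t = d/v = 61/5.00 = 12.2 s

Phase 3 (decelerating): v₀ = 5.00 m/s, a = -1.2 m/s².
v = v₀ + at = 5.00 + (-1.2)(3.5) = 0.800 m/s
Δx = v₀t + ½at² = 5.00·3.5 + 0.5·-1.2·3.5² = 10.1 m

Phase 4 (constant speed): v₀ = 0.800 m/s, a = 0 m/s².
v = v₀ + at = 0.800 + (0)(18.5) = 0.800 m/s
Δx = v₀t + ½at² = 0.800·18.5 + 0.5·0·18.5² = 14.8 m
Final speed = 0.800 m/s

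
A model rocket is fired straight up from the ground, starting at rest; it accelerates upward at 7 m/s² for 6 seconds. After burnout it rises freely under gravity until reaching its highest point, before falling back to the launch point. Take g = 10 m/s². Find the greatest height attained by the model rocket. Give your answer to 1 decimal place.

214.2 m

Phase 1 (powered ascent): v₀ = 0 m/s, a = 7 m/s².
v = v₀ + at = 0 + (7)(6) = 42.0 m/s
Δx = v₀t + ½at² = 0·6 + 0.5·7·6² = 126 m

Phase 2 (coasting upward): v₀ = 42.0 m/s, a = -10 m/s².
v = v₀ + at → t = (0 − 42.0) / -10 = 4.20 s
v² = v₀² + 2aΔx → Δx = (0² − 42.0²)/(2·-10) = 88.2 m
Maximum height = 126 + 88.2 = 214 m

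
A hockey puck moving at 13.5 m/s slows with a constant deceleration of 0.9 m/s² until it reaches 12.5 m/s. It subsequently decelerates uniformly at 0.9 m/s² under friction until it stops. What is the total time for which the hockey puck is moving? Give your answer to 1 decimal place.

Phase 1 (decelerating): v₀ = 13.5 m/s, a = -0.9 m/s².
v = v₀ + at → t = (12.5 − 13.5) / -0.9 = 1.11 s
v² = v₀² + 2aΔx → Δx = (12.5² − 13.5²)/(2·-0.9) = 14.4 m

Phase 2 (decelerating): v₀ = 12.5 m/s, a = -0.9 m/s².
v = v₀ + at → t = (0 − 12.5) / -0.9 = 13.9 s
v² = v₀² + 2aΔx → Δx = (0² − 12.5²)/(2·-0.9) = 86.8 m
Total time = 1.11 + 13.9 = 15.0 s

15.0 s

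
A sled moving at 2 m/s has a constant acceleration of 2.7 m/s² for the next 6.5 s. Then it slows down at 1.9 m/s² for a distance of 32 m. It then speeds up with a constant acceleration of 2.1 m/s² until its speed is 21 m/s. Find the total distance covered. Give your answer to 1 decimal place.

Phase 1 (accelerating): v₀ = 2.00 m/s, a = 2.7 m/s².
v = v₀ + at = 2.00 + (2.7)(6.5) = 19.6 m/s
Δx = v₀t + ½at² = 2.00·6.5 + 0.5·2.7·6.5² = 70.0 m

Phase 2 (decelerating): v₀ = 19.6 m/s, a = -1.9 m/s².
v² = v₀² + 2aΔx = 19.6² + 2·-1.9·32 = 261 → v = 16.1 m/s
t = (v − v₀)/a = (16.1 − 19.6)/-1.9 = 1.79 s

Phase 3 (accelerating): v₀ = 16.1 m/s, a = 2.1 m/s².
v = v₀ + at → t = (21 − 16.1) / 2.1 = 2.31 s
v² = v₀² + 2aΔx → Δx = (21² − 16.1²)/(2·2.1) = 43.0 m
Total distance = 70.0 + 32.0 + 43.0 = 145 m

145.0 m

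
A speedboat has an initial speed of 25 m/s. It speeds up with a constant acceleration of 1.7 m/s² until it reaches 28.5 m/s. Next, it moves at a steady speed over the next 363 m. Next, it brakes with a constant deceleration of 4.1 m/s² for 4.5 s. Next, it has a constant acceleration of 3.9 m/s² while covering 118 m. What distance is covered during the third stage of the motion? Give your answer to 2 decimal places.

86.74 m

Phase 1 (accelerating): v₀ = 25.0 m/s, a = 1.7 m/s².
v = v₀ + at → t = (28.5 − 25.0) / 1.7 = 2.06 s
v² = v₀² + 2aΔx → Δx = (28.5² − 25.0²)/(2·1.7) = 55.1 m

Phase 2 (constant speed): v₀ = 28.5 m/s, a = 0 m/s².
Constant speed: t = d/v = 363/28.5 = 12.7 s

Phase 3 (decelerating): v₀ = 28.5 m/s, a = -4.1 m/s².
v = v₀ + at = 28.5 + (-4.1)(4.5) = 10.1 m/s
Δx = v₀t + ½at² = 28.5·4.5 + 0.5·-4.1·4.5² = 86.7 m
Distance in phase 3 = 86.7 m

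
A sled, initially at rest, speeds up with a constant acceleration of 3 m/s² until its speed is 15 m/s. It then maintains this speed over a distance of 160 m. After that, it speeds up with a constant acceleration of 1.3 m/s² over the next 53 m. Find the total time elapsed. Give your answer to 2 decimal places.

18.78 s

Phase 1 (accelerating): v₀ = 0 m/s, a = 3 m/s².
v = v₀ + at → t = (15 − 0) / 3 = 5.00 s
v² = v₀² + 2aΔx → Δx = (15² − 0²)/(2·3) = 37.5 m

Phase 2 (constant speed): v₀ = 15.0 m/s, a = 0 m/s².
Constant speed: t = d/v = 160/15.0 = 10.7 s

Phase 3 (accelerating): v₀ = 15.0 m/s, a = 1.3 m/s².
v² = v₀² + 2aΔx = 15.0² + 2·1.3·53 = 363 → v = 19.0 m/s
t = (v − v₀)/a = (19.0 − 15.0)/1.3 = 3.11 s
Total time = 5.00 + 10.7 + 3.11 = 18.8 s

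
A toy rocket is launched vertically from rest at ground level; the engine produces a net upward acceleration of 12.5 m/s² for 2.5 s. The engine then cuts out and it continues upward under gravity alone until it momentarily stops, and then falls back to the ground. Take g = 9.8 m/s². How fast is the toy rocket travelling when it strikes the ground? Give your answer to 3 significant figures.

41.7 m/s

Phase 1 (powered ascent): v₀ = 0 m/s, a = 12.5 m/s².
v = v₀ + at = 0 + (12.5)(2.5) = 31.2 m/s
Δx = v₀t + ½at² = 0·2.5 + 0.5·12.5·2.5² = 39.1 m

Phase 2 (coasting upward): v₀ = 31.2 m/s, a = -9.8 m/s².
v = v₀ + at → t = (0 − 31.2) / -9.8 = 3.19 s
v² = v₀² + 2aΔx → Δx = (0² − 31.2²)/(2·-9.8) = 49.8 m

Phase 3 (free fall): v₀ = 0 m/s, a = -9.8 m/s².
Falls 88.9 m from rest: t = √(2·88.9/9.8) = 4.26 s; v = g·t = 41.7 m/s.
Impact speed = 41.7 m/s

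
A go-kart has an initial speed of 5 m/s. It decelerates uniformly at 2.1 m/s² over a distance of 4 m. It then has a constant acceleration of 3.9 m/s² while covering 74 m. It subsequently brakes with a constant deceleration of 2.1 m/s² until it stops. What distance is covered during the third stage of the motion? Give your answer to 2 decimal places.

Phase 1 (decelerating): v₀ = 5.00 m/s, a = -2.1 m/s².
v² = v₀² + 2aΔx = 5.00² + 2·-2.1·4 = 8.20 → v = 2.86 m/s
t = (v − v₀)/a = (2.86 − 5.00)/-2.1 = 1.02 s

Phase 2 (accelerating): v₀ = 2.86 m/s, a = 3.9 m/s².
v² = v₀² + 2aΔx = 2.86² + 2·3.9·74 = 585 → v = 24.2 m/s
t = (v − v₀)/a = (24.2 − 2.86)/3.9 = 5.47 s

Phase 3 (decelerating): v₀ = 24.2 m/s, a = -2.1 m/s².
v = v₀ + at → t = (0 − 24.2) / -2.1 = 11.5 s
v² = v₀² + 2aΔx → Δx = (0² − 24.2²)/(2·-2.1) = 139 m
Distance in phase 3 = 139 m

139.38 m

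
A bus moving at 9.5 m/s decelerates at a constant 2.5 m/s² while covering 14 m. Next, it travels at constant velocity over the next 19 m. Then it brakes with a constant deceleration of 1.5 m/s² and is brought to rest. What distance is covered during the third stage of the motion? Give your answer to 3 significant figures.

6.75 m

Phase 1 (decelerating): v₀ = 9.50 m/s, a = -2.5 m/s².
v² = v₀² + 2aΔx = 9.50² + 2·-2.5·14 = 20.2 → v = 4.50 m/s
t = (v − v₀)/a = (4.50 − 9.50)/-2.5 = 2.00 s

Phase 2 (constant speed): v₀ = 4.50 m/s, a = 0 m/s².
Constant speed: t = d/v = 19/4.50 = 4.22 s

Phase 3 (decelerating): v₀ = 4.50 m/s, a = -1.5 m/s².
v = v₀ + at → t = (0 − 4.50) / -1.5 = 3.00 s
v² = v₀² + 2aΔx → Δx = (0² − 4.50²)/(2·-1.5) = 6.75 m
Distance in phase 3 = 6.75 m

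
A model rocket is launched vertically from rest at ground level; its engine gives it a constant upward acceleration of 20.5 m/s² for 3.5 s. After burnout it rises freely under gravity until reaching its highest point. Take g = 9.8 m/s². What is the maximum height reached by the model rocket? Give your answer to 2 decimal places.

388.22 m

Phase 1 (powered ascent): v₀ = 0 m/s, a = 20.5 m/s².
v = v₀ + at = 0 + (20.5)(3.5) = 71.8 m/s
Δx = v₀t + ½at² = 0·3.5 + 0.5·20.5·3.5² = 126 m

Phase 2 (coasting upward): v₀ = 71.8 m/s, a = -9.8 m/s².
v = v₀ + at → t = (0 − 71.8) / -9.8 = 7.32 s
v² = v₀² + 2aΔx → Δx = (0² − 71.8²)/(2·-9.8) = 263 m
Maximum height = 126 + 263 = 388 m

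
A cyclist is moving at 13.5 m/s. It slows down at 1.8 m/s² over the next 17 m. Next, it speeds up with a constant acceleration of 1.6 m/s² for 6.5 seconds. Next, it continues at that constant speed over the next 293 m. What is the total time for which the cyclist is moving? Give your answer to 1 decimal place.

Phase 1 (decelerating): v₀ = 13.5 m/s, a = -1.8 m/s².
v² = v₀² + 2aΔx = 13.5² + 2·-1.8·17 = 121 → v = 11.0 m/s
t = (v − v₀)/a = (11.0 − 13.5)/-1.8 = 1.39 s

Phase 2 (accelerating): v₀ = 11.0 m/s, a = 1.6 m/s².
v = v₀ + at = 11.0 + (1.6)(6.5) = 21.4 m/s
Δx = v₀t + ½at² = 11.0·6.5 + 0.5·1.6·6.5² = 105 m

Phase 3 (constant speed): v₀ = 21.4 m/s, a = 0 m/s².
Constant speed: t = d/v = 293/21.4 = 13.7 s
Total time = 1.39 + 6.50 + 13.7 = 21.6 s

21.6 s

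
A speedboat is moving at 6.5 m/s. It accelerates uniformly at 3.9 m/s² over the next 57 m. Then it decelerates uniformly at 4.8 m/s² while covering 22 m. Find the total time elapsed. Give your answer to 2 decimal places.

5.13 s

Phase 1 (accelerating): v₀ = 6.50 m/s, a = 3.9 m/s².
v² = v₀² + 2aΔx = 6.50² + 2·3.9·57 = 487 → v = 22.1 m/s
t = (v − v₀)/a = (22.1 − 6.50)/3.9 = 3.99 s

Phase 2 (decelerating): v₀ = 22.1 m/s, a = -4.8 m/s².
v² = v₀² + 2aΔx = 22.1² + 2·-4.8·22 = 276 → v = 16.6 m/s
t = (v − v₀)/a = (16.6 − 22.1)/-4.8 = 1.14 s
Total time = 3.99 + 1.14 = 5.13 s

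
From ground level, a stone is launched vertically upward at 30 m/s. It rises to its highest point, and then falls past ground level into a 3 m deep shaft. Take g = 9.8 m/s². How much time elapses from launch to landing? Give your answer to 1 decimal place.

Phase 1 (rising): v₀ = 30.0 m/s, a = -9.8 m/s².
v = v₀ + at → t = (0 − 30.0) / -9.8 = 3.06 s
v² = v₀² + 2aΔx → Δx = (0² − 30.0²)/(2·-9.8) = 45.9 m

Phase 2 (falling): v₀ = 0 m/s, a = -9.8 m/s².
Falls 48.9 m from rest: t = √(2·48.9/9.8) = 3.16 s; v = g·t = 31.0 m/s.
Total time = 3.06 + 3.16 = 6.22 s

6.2 s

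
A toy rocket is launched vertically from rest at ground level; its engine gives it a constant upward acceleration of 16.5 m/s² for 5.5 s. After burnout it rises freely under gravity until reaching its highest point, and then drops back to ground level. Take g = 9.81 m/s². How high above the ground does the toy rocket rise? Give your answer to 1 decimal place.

Phase 1 (powered ascent): v₀ = 0 m/s, a = 16.5 m/s².
v = v₀ + at = 0 + (16.5)(5.5) = 90.8 m/s
Δx = v₀t + ½at² = 0·5.5 + 0.5·16.5·5.5² = 250 m

Phase 2 (coasting upward): v₀ = 90.8 m/s, a = -9.81 m/s².
v = v₀ + at → t = (0 − 90.8) / -9.81 = 9.25 s
v² = v₀² + 2aΔx → Δx = (0² − 90.8²)/(2·-9.81) = 420 m
Maximum height = 250 + 420 = 669 m

669.3 m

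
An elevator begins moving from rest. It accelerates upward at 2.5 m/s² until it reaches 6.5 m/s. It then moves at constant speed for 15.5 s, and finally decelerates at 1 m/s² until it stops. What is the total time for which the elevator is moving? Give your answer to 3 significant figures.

24.6 s

Phase 1 (accelerating): v₀ = 0 m/s, a = 2.5 m/s².
v = v₀ + at → t = (6.5 − 0) / 2.5 = 2.60 s
v² = v₀² + 2aΔx → Δx = (6.5² − 0²)/(2·2.5) = 8.45 m

Phase 2 (constant speed): v₀ = 6.50 m/s, a = 0 m/s².
v = v₀ + at = 6.50 + (0)(15.5) = 6.50 m/s
Δx = v₀t + ½at² = 6.50·15.5 + 0.5·0·15.5² = 101 m

Phase 3 (decelerating): v₀ = 6.50 m/s, a = -1 m/s².
v = v₀ + at → t = (0 − 6.50) / -1 = 6.50 s
v² = v₀² + 2aΔx → Δx = (0² − 6.50²)/(2·-1) = 21.1 m
Total time = 2.60 + 15.5 + 6.50 = 24.6 s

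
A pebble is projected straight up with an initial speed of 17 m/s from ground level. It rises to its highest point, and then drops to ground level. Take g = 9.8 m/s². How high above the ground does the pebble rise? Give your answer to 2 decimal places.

14.74 m

Phase 1 (rising): v₀ = 17.0 m/s, a = -9.8 m/s².
v = v₀ + at → t = (0 − 17.0) / -9.8 = 1.73 s
v² = v₀² + 2aΔx → Δx = (0² − 17.0²)/(2·-9.8) = 14.7 m
Maximum height = 14.7 m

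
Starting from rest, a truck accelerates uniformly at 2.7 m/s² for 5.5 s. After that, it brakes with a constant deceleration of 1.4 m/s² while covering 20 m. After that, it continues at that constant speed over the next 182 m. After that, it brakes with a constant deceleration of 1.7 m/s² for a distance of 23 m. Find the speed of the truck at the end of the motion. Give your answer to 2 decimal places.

Phase 1 (accelerating): v₀ = 0 m/s, a = 2.7 m/s².
v = v₀ + at = 0 + (2.7)(5.5) = 14.9 m/s
Δx = v₀t + ½at² = 0·5.5 + 0.5·2.7·5.5² = 40.8 m

Phase 2 (decelerating): v₀ = 14.9 m/s, a = -1.4 m/s².
v² = v₀² + 2aΔx = 14.9² + 2·-1.4·20 = 165 → v = 12.8 m/s
t = (v − v₀)/a = (12.8 − 14.9)/-1.4 = 1.45 s

Phase 3 (constant speed): v₀ = 12.8 m/s, a = 0 m/s².
Constant speed: t = d/v = 182/12.8 = 14.2 s

Phase 4 (decelerating): v₀ = 12.8 m/s, a = -1.7 m/s².
v² = v₀² + 2aΔx = 12.8² + 2·-1.7·23 = 86.3 → v = 9.29 m/s
t = (v − v₀)/a = (9.29 − 12.8)/-1.7 = 2.08 s
Final speed = 9.29 m/s

9.29 m/s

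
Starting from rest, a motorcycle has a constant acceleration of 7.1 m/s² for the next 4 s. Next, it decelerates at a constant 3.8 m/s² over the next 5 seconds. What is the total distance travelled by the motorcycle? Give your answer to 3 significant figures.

151 m

Phase 1 (accelerating): v₀ = 0 m/s, a = 7.1 m/s².
v = v₀ + at = 0 + (7.1)(4) = 28.4 m/s
Δx = v₀t + ½at² = 0·4 + 0.5·7.1·4² = 56.8 m

Phase 2 (decelerating): v₀ = 28.4 m/s, a = -3.8 m/s².
v = v₀ + at = 28.4 + (-3.8)(5) = 9.40 m/s
Δx = v₀t + ½at² = 28.4·5 + 0.5·-3.8·5² = 94.5 m
Total distance = 56.8 + 94.5 = 151 m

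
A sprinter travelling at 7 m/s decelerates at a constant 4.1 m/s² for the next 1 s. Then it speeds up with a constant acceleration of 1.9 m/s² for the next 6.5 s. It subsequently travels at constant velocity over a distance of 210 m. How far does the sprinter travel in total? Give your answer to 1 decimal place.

273.9 m

Phase 1 (decelerating): v₀ = 7.00 m/s, a = -4.1 m/s².
v = v₀ + at = 7.00 + (-4.1)(1) = 2.90 m/s
Δx = v₀t + ½at² = 7.00·1 + 0.5·-4.1·1² = 4.95 m

Phase 2 (accelerating): v₀ = 2.90 m/s, a = 1.9 m/s².
v = v₀ + at = 2.90 + (1.9)(6.5) = 15.2 m/s
Δx = v₀t + ½at² = 2.90·6.5 + 0.5·1.9·6.5² = 59.0 m

Phase 3 (constant speed): v₀ = 15.2 m/s, a = 0 m/s².
Constant speed: t = d/v = 210/15.2 = 13.8 s
Total distance = 4.95 + 59.0 + 210 = 274 m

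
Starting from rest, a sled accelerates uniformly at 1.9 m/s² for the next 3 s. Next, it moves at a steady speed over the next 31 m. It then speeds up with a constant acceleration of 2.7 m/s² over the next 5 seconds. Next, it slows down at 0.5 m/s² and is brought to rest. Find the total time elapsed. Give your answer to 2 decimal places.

51.84 s

Phase 1 (accelerating): v₀ = 0 m/s, a = 1.9 m/s².
v = v₀ + at = 0 + (1.9)(3) = 5.70 m/s
Δx = v₀t + ½at² = 0·3 + 0.5·1.9·3² = 8.55 m

Phase 2 (constant speed): v₀ = 5.70 m/s, a = 0 m/s².
Constant speed: t = d/v = 31/5.70 = 5.44 s

Phase 3 (accelerating): v₀ = 5.70 m/s, a = 2.7 m/s².
v = v₀ + at = 5.70 + (2.7)(5) = 19.2 m/s
Δx = v₀t + ½at² = 5.70·5 + 0.5·2.7·5² = 62.2 m

Phase 4 (decelerating): v₀ = 19.2 m/s, a = -0.5 m/s².
v = v₀ + at → t = (0 − 19.2) / -0.5 = 38.4 s
v² = v₀² + 2aΔx → Δx = (0² − 19.2²)/(2·-0.5) = 369 m
Total time = 3.00 + 5.44 + 5.00 + 38.4 = 51.8 s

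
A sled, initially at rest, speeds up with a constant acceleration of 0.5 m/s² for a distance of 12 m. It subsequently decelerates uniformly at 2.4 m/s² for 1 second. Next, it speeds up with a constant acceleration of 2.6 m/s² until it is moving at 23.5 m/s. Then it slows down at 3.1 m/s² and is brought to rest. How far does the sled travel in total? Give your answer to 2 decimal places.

Phase 1 (accelerating): v₀ = 0 m/s, a = 0.5 m/s².
v² = v₀² + 2aΔx = 0² + 2·0.5·12 = 12.0 → v = 3.46 m/s
t = (v − v₀)/a = (3.46 − 0)/0.5 = 6.93 s

Phase 2 (decelerating): v₀ = 3.46 m/s, a = -2.4 m/s².
v = v₀ + at = 3.46 + (-2.4)(1) = 1.06 m/s
Δx = v₀t + ½at² = 3.46·1 + 0.5·-2.4·1² = 2.26 m

Phase 3 (accelerating): v₀ = 1.06 m/s, a = 2.6 m/s².
v = v₀ + at → t = (23.5 − 1.06) / 2.6 = 8.63 s
v² = v₀² + 2aΔx → Δx = (23.5² − 1.06²)/(2·2.6) = 106 m

Phase 4 (decelerating): v₀ = 23.5 m/s, a = -3.1 m/s².
v = v₀ + at → t = (0 − 23.5) / -3.1 = 7.58 s
v² = v₀² + 2aΔx → Δx = (0² − 23.5²)/(2·-3.1) = 89.1 m
Total distance = 12.0 + 2.26 + 106 + 89.1 = 209 m

209.32 m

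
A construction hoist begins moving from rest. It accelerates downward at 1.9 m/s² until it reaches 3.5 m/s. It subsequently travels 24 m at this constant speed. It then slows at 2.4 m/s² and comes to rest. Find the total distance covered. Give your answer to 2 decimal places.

29.78 m

Phase 1 (accelerating): v₀ = 0 m/s, a = 1.9 m/s².
v = v₀ + at → t = (3.5 − 0) / 1.9 = 1.84 s
v² = v₀² + 2aΔx → Δx = (3.5² − 0²)/(2·1.9) = 3.22 m

Phase 2 (constant speed): v₀ = 3.50 m/s, a = 0 m/s².
Constant speed: t = d/v = 24/3.50 = 6.86 s

Phase 3 (decelerating): v₀ = 3.50 m/s, a = -2.4 m/s².
v = v₀ + at → t = (0 − 3.50) / -2.4 = 1.46 s
v² = v₀² + 2aΔx → Δx = (0² − 3.50²)/(2·-2.4) = 2.55 m
Total distance = 3.22 + 24.0 + 2.55 = 29.8 m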